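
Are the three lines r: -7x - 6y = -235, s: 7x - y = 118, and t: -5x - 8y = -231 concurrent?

No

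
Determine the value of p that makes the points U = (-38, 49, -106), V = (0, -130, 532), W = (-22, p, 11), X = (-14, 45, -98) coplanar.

The points are coplanar iff UV · (UW × UX) = 0.
Expanding, this is linear in p: (-15008)p + (232624) = 0.
So p = 31/2.

31/2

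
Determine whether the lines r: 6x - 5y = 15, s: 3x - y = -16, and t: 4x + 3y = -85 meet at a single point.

Lines aᵢx + bᵢy = cᵢ with pairwise distinct directions are concurrent exactly when det[aᵢ bᵢ cᵢ] = 0.
Here the determinant is 38.
Nonzero, so no common point exists.

No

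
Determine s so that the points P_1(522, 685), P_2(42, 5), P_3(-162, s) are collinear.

-284

The three points are collinear iff det[P_1P_2; P_1P_3] = 0.
This determinant is linear in s: (-480)s + (-136320) = 0, so s = -284.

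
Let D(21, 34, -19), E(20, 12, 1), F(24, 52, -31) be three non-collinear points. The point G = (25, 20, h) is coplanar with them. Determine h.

Coplanarity requires DE · (DF × DG) = 0.
DE = (-1, -22, 20), DF = (3, 18, -12); the triple product is linear in h with coefficient 48 and constant term -144.
Setting it to zero: h = 3.

3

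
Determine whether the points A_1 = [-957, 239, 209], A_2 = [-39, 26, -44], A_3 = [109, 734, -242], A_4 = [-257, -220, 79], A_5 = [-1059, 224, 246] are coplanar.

The plane through A_1, A_2, A_3 has normal n = A_1A_2 × A_1A_3 = (221298, 144320, 681468) and equation n·P = -34862894.
Checking the remaining points: n·A_4 = -34788014, n·A_5 = -34385774.
Since n·A_4 = -34788014 ≠ -34862894, A_4 is off the plane and the points are not all coplanar.

No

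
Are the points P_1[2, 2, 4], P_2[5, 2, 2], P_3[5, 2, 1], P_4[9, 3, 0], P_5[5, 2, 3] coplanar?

The plane through P_1, P_2, P_3 has normal n = P_1P_2 × P_1P_3 = (0, 3, 0) and equation n·P = 6.
Checking the remaining points: n·P_4 = 9, n·P_5 = 6.
Since n·P_4 = 9 ≠ 6, P_4 is off the plane and the points are not all coplanar.

No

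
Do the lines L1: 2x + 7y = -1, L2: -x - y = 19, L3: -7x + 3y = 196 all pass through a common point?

No

Lines aᵢx + bᵢy = cᵢ with pairwise distinct directions are concurrent exactly when det[aᵢ bᵢ cᵢ] = 0.
Here the determinant is -55.
Nonzero, so no common point exists.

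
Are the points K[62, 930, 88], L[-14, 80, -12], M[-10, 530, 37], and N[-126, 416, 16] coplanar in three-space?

No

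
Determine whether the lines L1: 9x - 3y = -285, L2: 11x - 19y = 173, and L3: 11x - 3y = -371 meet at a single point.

Intersecting L1 and L2: solving the 2×2 system gives (x, y) = (-43, -34).
Substitute into L3: (11)(-43) + (-3)(-34) = -371.
This equals -371, so (-43, -34) lies on all three lines and they are concurrent.

Yes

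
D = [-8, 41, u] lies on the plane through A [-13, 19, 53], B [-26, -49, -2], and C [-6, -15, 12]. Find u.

The plane through A, B, C has equation 918x − 918y + 918z = 19278.
Substituting D: (918)u + (-44982) = 19278, so u = 70.

70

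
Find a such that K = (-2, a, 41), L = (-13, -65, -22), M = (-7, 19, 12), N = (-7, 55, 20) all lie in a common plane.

92

Coplanarity ⇔ det[KL; KM; KN] = 0.
Expanding, this is linear in a: (48)a + (-4416) = 0.
So a = 92.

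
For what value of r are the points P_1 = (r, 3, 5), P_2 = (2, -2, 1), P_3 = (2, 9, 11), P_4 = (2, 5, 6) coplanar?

2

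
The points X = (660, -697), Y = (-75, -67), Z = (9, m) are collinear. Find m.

The three points are collinear iff det[XY; XZ] = 0.
This determinant is linear in m: (-735)m + (-102165) = 0, so m = -139.

-139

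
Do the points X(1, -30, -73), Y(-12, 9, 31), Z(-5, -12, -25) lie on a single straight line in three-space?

XY = (-13, 39, 104), XZ = (-6, 18, 48).
Each component of XZ is 6/13 times the corresponding component of XY, so XZ = 6/13·XY and the points are collinear.

Yes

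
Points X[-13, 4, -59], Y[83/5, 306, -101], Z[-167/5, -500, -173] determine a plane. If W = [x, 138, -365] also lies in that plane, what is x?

227/5

A normal to the plane is n = XY × XZ = (-55596, 21156/5, -43788/5).
W lies in the plane iff n · XW = 0.
This gives (-55596)x + (12620292/5) = 0, so x = 227/5.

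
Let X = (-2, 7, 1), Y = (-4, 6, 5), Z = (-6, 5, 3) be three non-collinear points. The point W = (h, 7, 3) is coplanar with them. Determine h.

-2

A normal to the plane is n = XY × XZ = (6, -12, 0).
W lies in the plane iff n · XW = 0.
This gives (6)h + (12) = 0, so h = -2.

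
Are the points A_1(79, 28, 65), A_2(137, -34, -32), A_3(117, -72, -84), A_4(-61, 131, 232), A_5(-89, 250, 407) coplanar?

Yes

The plane through A_1, A_2, A_3 has normal n = A_1A_2 × A_1A_3 = (-462, 4956, -3444) and equation n·P = -121590.
Checking the remaining points: n·A_4 = -121590, n·A_5 = -121590.
All equal -121590, so all 5 points lie in one plane.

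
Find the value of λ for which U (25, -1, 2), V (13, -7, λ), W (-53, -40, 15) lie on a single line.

4

Direction UW = (-78, -39, 13). From the x-coordinate of V, the parameter along the line is τ = (13 − 25)/(-78) = 2/13.
Then λ = 2 + 2/13·(13) = 4.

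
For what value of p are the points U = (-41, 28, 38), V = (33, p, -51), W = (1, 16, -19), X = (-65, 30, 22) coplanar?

Coplanarity ⇔ det[UV; UW; UX] = 0.
Expanding, this is linear in p: (2040)p + (-16320) = 0.
So p = 8.

8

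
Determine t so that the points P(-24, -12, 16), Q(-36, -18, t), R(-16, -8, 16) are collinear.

Collinearity requires PQ × PR = 0; each component is linear in t.
The x-component gives (-4)t + (64) = 0, so t = 16.
The remaining components then also vanish.

16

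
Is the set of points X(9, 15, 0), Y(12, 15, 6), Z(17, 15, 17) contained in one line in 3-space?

XY = (3, 0, 6), XZ = (8, 0, 17).
XY × XZ = (0, -3, 0).
The cross product is nonzero, so the points do not lie on one line.

No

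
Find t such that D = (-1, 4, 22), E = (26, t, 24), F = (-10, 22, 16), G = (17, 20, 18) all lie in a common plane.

2

Normal to plane DFG: n = (24, -144, -468); plane equation n·P = -10896.
Requiring n·E = -10896: (-144)t + (-10608) = -10896.
So t = 2.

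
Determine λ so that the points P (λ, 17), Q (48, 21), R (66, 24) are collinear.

The three points are collinear iff det[PQ; PR] = 0.
This determinant is linear in λ: (-3)λ + (72) = 0, so λ = 24.

24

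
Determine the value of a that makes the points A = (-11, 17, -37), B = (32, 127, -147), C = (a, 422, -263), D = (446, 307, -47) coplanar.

367

Coplanarity ⇔ det[AB; AC; AD] = 0.
Expanding, this is linear in a: (-30800)a + (11303600) = 0.
So a = 367.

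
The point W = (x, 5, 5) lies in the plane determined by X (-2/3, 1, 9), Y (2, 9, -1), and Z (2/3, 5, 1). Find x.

2/3

Coplanarity requires XY · (XZ × XW) = 0.
XY = (8/3, 8, -10), XZ = (4/3, 4, -8); the triple product is linear in x with coefficient -24 and constant term 16.
Setting it to zero: x = 2/3.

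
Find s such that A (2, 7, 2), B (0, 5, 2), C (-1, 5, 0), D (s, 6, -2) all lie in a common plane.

The points are coplanar iff AB · (AC × AD) = 0.
Expanding, this is linear in s: (4)s + (4) = 0.
So s = -1.

-1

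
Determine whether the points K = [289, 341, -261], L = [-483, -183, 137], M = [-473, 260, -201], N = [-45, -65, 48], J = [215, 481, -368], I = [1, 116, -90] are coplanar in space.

Yes

The plane through K, L, M has normal n = KL × KM = (798, -256956, -336756) and equation n·P = 501942.
Checking the remaining points: n·N = 501942, n·J = 501942, n·I = 501942.
All equal 501942, so all 6 points lie in one plane.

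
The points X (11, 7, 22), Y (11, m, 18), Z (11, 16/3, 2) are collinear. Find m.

20/3

Direction XZ = (0, -5/3, -20). From the z-coordinate of Y, the parameter along the line is τ = (18 − 22)/(-20) = 1/5.
Then m = 7 + 1/5·(-5/3) = 20/3.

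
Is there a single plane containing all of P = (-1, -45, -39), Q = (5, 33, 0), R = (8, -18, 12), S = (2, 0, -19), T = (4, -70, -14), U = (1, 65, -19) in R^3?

Yes

The plane through P, Q, R has normal n = PQ × PR = (2925, 45, -540) and equation n·X = 16110.
Checking the remaining points: n·S = 16110, n·T = 16110, n·U = 16110.
All equal 16110, so all 6 points lie in one plane.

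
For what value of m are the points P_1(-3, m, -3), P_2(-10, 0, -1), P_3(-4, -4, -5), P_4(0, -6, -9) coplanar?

The points are coplanar iff P_1P_2 · (P_1P_3 × P_1P_4) = 0.
Expanding, this is linear in m: (-8)m + (-48) = 0.
So m = -6.

-6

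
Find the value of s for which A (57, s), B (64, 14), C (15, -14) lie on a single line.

10

The three points are collinear iff det[AB; AC] = 0.
This determinant is linear in s: (-49)s + (490) = 0, so s = 10.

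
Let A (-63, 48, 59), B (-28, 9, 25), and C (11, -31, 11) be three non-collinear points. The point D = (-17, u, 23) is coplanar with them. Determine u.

-2

The plane through A, B, C has equation −814x − 836y + 121z = 18293.
Substituting D: (-836)u + (16621) = 18293, so u = -2.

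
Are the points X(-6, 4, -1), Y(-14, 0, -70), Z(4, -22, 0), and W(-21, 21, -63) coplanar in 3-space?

Yes

With X as base: XY = (-8, -4, -69), XZ = (10, -26, 1), XW = (-15, 17, -62).
XZ × XW = (1595, 605, -220).
XY · (XZ × XW) = 0.
The scalar triple product vanishes, so the four points are coplanar.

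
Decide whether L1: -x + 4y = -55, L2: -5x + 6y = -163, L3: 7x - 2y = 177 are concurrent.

Intersecting L1 and L2: solving the 2×2 system gives (x, y) = (23, -8).
Substitute into L3: (7)(23) + (-2)(-8) = 177.
This equals 177, so (23, -8) lies on all three lines and they are concurrent.

Yes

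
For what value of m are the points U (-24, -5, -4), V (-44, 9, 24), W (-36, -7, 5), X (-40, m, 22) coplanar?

The points are coplanar iff UV · (UW × UX) = 0.
Expanding, this is linear in m: (-156)m + (1716) = 0.
So m = 11.

11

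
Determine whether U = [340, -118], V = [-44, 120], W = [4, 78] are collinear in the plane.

UV = (-384, 238), UW = (-336, 196).
Twice the signed area of △UVW is (-384)(196) − (238)(-336) = 4704.
The area is nonzero, so the three points are not collinear.

No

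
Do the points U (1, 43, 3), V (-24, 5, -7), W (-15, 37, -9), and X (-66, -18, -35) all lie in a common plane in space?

The four points are coplanar iff the 3×3 determinant with rows UV, UW, UX is zero.
Rows: (-25, -38, -10), (-16, -6, -12), (-67, -61, -38).
Expanding along the first row: (-25)(-504) − (-38)(-196) + (-10)(574) = -588.
Nonzero ⇒ not coplanar.

No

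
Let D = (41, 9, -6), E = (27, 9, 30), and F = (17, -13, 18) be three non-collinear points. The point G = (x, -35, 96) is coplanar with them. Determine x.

-28

A normal to the plane is n = DE × DF = (792, -528, 308).
G lies in the plane iff n · DG = 0.
This gives (792)x + (22176) = 0, so x = -28.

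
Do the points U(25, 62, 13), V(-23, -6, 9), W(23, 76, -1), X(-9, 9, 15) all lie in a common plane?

The four points are coplanar iff the 3×3 determinant with rows UV, UW, UX is zero.
Rows: (-48, -68, -4), (-2, 14, -14), (-34, -53, 2).
Expanding along the first row: (-48)(-714) − (-68)(-480) + (-4)(582) = -696.
Nonzero ⇒ not coplanar.

No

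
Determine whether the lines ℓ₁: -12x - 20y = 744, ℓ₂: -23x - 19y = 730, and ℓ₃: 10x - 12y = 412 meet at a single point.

The three lines meet at one point iff the augmented coefficient matrix [aᵢ bᵢ cᵢ] has rank < 3, i.e. its determinant vanishes.
Here the determinant is 0.
It vanishes, so the lines are concurrent at (-2, -36).

Yes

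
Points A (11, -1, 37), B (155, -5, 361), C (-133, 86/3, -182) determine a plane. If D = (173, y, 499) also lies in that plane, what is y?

Coplanarity requires AB · (AC × AD) = 0.
AB = (144, -4, 324), AC = (-144, 89/3, -219); the triple product is linear in y with coefficient -15120 and constant term 277200.
Setting it to zero: y = 55/3.

55/3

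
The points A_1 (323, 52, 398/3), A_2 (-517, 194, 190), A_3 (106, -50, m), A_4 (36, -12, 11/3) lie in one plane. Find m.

Normal to plane A_1A_2A_4: n = (-43946/3, -374444/3, 94514); plane equation n·P = 3950926/3.
Requiring n·A_3 = 3950926/3: (94514)m + (14063924/3) = 3950926/3.
So m = -107/3.

-107/3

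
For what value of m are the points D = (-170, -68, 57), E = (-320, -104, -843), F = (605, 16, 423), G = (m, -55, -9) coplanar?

Coplanarity ⇔ det[DE; DF; DG] = 0.
Expanding, this is linear in m: (62424)m + (1248480) = 0.
So m = -20.

-20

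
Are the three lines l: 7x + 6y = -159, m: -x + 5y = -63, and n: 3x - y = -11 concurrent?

No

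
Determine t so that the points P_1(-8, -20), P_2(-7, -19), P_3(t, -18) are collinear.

The three points are collinear iff det[P_1P_2; P_1P_3] = 0.
This determinant is linear in t: (-1)t + (-6) = 0, so t = -6.

-6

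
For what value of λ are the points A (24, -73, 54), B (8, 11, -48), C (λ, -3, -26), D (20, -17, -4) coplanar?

Coplanarity ⇔ det[AB; AC; AD] = 0.
Expanding, this is linear in λ: (-840)λ + (11760) = 0.
So λ = 14.

14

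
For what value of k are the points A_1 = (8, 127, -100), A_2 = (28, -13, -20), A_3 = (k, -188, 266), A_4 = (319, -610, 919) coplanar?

117

Coplanarity ⇔ det[A_1A_2; A_1A_3; A_1A_4] = 0.
Expanding, this is linear in k: (83700)k + (-9792900) = 0.
So k = 117.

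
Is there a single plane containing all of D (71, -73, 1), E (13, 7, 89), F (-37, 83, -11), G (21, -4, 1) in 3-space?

No

A normal to the plane through D, E, F is n = DE × DF = (-14688, -10200, -408).
The plane has equation n·P = -298656. For G: n·G = -268056.
-268056 ≠ -298656, so G is off the plane.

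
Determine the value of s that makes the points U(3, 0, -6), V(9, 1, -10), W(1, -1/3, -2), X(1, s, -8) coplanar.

Coplanarity ⇔ det[UV; UW; UX] = 0.
Expanding, this is linear in s: (-16)s + (-16/3) = 0.
So s = -1/3.

-1/3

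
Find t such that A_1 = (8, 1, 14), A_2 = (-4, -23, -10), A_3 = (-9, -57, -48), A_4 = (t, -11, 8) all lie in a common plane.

Coplanarity ⇔ det[A_1A_2; A_1A_3; A_1A_4] = 0.
Expanding, this is linear in t: (96)t + (1536) = 0.
So t = -16.

-16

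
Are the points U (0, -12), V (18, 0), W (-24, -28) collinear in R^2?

Yes

UV = (18, 12), UW = (-24, -16).
Checking proportionality: UW = -4/3·UV, so the vectors are parallel and the points are collinear.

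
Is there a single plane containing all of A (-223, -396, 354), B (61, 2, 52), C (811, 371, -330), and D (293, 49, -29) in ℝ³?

The four points are coplanar iff the 3×3 determinant with rows AB, AC, AD is zero.
Rows: (284, 398, -302), (1034, 767, -684), (516, 445, -383).
Expanding along the first row: (284)(10619) − (398)(-43078) + (-302)(64358) = 724724.
Nonzero ⇒ not coplanar.

No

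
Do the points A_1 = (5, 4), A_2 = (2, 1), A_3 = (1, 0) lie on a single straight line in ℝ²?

A_1A_2 = (-3, -3), A_1A_3 = (-4, -4).
Twice the signed area of △A_1A_2A_3 is (-3)(-4) − (-3)(-4) = 0.
The triangle is degenerate (zero area), so the points are collinear.

Yes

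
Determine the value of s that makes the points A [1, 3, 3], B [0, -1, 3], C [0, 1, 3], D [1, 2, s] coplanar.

Normal to plane ABC: n = (0, 0, -2); plane equation n·P = -6.
Requiring n·D = -6: (-2)s + (0) = -6.
So s = 3.

3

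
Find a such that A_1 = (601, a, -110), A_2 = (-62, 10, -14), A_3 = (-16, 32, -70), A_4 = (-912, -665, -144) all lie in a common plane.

491

The points are coplanar iff A_1A_2 · (A_1A_3 × A_1A_4) = 0.
Expanding, this is linear in a: (-53580)a + (26307780) = 0.
So a = 491.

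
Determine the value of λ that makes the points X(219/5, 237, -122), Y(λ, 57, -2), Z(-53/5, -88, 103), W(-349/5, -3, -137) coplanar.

Coplanarity ⇔ det[XY; XZ; XW] = 0.
Expanding, this is linear in λ: (58875)λ + (-694725) = 0.
So λ = 59/5.

59/5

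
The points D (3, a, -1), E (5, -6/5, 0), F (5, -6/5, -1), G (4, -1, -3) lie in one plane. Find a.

Coplanarity ⇔ det[DE; DF; DG] = 0.
Expanding, this is linear in a: (-1)a + (-4/5) = 0.
So a = -4/5.

-4/5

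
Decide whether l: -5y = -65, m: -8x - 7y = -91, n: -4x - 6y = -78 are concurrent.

Yes

Intersecting l and m: solving the 2×2 system gives (x, y) = (0, 13).
Substitute into n: (-4)(0) + (-6)(13) = -78.
This equals -78, so (0, 13) lies on all three lines and they are concurrent.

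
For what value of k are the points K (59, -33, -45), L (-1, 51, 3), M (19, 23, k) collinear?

-13

Direction KL = (-60, 84, 48). From the x-coordinate of M, the parameter along the line is τ = (19 − 59)/(-60) = 2/3.
Then k = (-45) + 2/3·(48) = -13.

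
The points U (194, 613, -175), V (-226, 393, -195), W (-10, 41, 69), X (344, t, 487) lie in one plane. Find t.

The points are coplanar iff UV · (UW × UX) = 0.
Expanding, this is linear in t: (106560)t + (54239040) = 0.
So t = -509.

-509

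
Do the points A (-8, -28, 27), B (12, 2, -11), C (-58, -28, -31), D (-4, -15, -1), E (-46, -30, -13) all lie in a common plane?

The plane through A, B, C has normal n = AB × AC = (-1740, 3060, 1500) and equation n·P = -31260.
Checking the remaining points: n·D = -40440, n·E = -31260.
Since n·D = -40440 ≠ -31260, D is off the plane and the points are not all coplanar.

No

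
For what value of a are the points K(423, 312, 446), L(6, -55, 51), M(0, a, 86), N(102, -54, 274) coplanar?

-86

Normal to plane KLN: n = (-81446, 55071, 34815); plane equation n·P = -1742016.
Requiring n·M = -1742016: (55071)a + (2994090) = -1742016.
So a = -86.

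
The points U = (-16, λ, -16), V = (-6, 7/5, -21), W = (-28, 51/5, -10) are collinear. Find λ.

27/5

Direction VW = (-22, 44/5, 11). From the x-coordinate of U, the parameter along the line is τ = (-16 − (-6))/(-22) = 5/11.
Then λ = 7/5 + 5/11·(44/5) = 27/5.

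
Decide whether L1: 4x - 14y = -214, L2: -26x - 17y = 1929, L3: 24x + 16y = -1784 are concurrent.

No

The three lines meet at one point iff the augmented coefficient matrix [aᵢ bᵢ cᵢ] has rank < 3, i.e. its determinant vanishes.
Here the determinant is 800.
Nonzero, so no common point exists.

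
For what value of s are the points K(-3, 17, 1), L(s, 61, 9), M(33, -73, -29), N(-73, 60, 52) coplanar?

Normal to plane KMN: n = (-3300, 264, -4752); plane equation n·P = 9636.
Requiring n·L = 9636: (-3300)s + (-26664) = 9636.
So s = -11.

-11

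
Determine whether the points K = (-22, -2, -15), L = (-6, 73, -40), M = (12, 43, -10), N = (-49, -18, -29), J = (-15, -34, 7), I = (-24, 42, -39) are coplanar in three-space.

The plane through K, L, M has normal n = KL × KM = (1500, -930, -1830) and equation n·P = -3690.
Checking the remaining points: n·N = -3690, n·J = -3690, n·I = -3690.
All equal -3690, so all 6 points lie in one plane.

Yes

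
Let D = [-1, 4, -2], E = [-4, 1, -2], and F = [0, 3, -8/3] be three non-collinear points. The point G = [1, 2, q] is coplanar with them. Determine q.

-10/3

The plane through D, E, F has equation 2x − 2y + 6z = -22.
Substituting G: (6)q + (-2) = -22, so q = -10/3.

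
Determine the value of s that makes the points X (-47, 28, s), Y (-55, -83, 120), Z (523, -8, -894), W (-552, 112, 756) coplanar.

The points are coplanar iff XY · (XZ × XW) = 0.
Expanding, this is linear in s: (-149985)s + (899910) = 0.
So s = 6.

6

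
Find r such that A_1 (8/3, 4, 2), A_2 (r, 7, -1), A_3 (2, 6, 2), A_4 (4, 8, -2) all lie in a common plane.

Coplanarity ⇔ det[A_1A_2; A_1A_3; A_1A_4] = 0.
Expanding, this is linear in r: (-8)r + (88/3) = 0.
So r = 11/3.

11/3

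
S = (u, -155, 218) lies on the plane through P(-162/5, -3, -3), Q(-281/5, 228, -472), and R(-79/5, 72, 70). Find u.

-131/5

The plane through P, Q, R has equation 52038x − 6048y − (28098/5)z = -8255142/5.
Substituting S: (52038)u + (-1438164/5) = -8255142/5, so u = -131/5.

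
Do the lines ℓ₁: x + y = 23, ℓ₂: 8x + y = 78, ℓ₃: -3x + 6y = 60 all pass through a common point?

No

Lines aᵢx + bᵢy = cᵢ with pairwise distinct directions are concurrent exactly when det[aᵢ bᵢ cᵢ] = 0.
Here the determinant is 51.
Nonzero, so no common point exists.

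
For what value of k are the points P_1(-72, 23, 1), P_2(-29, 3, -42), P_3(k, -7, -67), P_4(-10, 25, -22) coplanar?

Normal to plane P_1P_2P_4: n = (546, -1677, 1326); plane equation n·P = -76557.
Requiring n·P_3 = -76557: (546)k + (-77103) = -76557.
So k = 1.

1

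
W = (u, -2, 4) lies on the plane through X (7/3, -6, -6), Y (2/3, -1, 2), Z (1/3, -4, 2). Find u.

0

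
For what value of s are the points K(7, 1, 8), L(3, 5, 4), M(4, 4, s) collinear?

Collinearity requires KL × KM = 0; each component is linear in s.
The x-component gives (4)s + (-20) = 0, so s = 5.
The remaining components then also vanish.

5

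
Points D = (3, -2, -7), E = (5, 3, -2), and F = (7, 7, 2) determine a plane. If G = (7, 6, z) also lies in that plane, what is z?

Coplanarity requires DE · (DF × DG) = 0.
DE = (2, 5, 5), DF = (4, 9, 9); the triple product is linear in z with coefficient -2 and constant term 2.
Setting it to zero: z = 1.

1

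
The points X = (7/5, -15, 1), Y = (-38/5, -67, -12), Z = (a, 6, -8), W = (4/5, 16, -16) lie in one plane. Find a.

8/5

Normal to plane XYW: n = (1287, -726/5, -1551/5); plane equation n·P = 18348/5.
Requiring n·Z = 18348/5: (1287)a + (8052/5) = 18348/5.
So a = 8/5.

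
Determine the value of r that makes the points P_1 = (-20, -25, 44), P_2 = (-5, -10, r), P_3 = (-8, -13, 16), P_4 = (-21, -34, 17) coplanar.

Coplanarity ⇔ det[P_1P_2; P_1P_3; P_1P_4] = 0.
Expanding, this is linear in r: (-96)r + (864) = 0.
So r = 9.

9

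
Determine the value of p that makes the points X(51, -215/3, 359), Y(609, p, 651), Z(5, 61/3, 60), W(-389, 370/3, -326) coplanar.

Normal to plane XZW: n = (-4715, 100050, 31510); plane equation n·P = 3901375.
Requiring n·Y = 3901375: (100050)p + (17641575) = 3901375.
So p = -412/3.

-412/3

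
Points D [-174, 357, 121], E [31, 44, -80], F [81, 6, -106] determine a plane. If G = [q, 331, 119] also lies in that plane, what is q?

-388

A normal to the plane is n = DE × DF = (500, -4720, 7860).
G lies in the plane iff n · DG = 0.
This gives (500)q + (194000) = 0, so q = -388.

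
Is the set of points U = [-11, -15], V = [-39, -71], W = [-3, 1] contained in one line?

UV = (-28, -56), UW = (8, 16).
det[UV; UW] = (-28)(16) − (-56)(8) = 0.
The determinant is zero, so the points are collinear.

Yes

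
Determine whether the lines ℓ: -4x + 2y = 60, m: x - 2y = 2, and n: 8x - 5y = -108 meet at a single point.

The three lines meet at one point iff the augmented coefficient matrix [aᵢ bᵢ cᵢ] has rank < 3, i.e. its determinant vanishes.
Here the determinant is 4.
Nonzero, so no common point exists.

No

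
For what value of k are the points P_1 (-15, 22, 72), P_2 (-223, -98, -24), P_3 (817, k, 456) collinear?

Direction P_1P_2 = (-208, -120, -96). From the x-coordinate of P_3, the parameter along the line is τ = (817 − (-15))/(-208) = -4.
Then k = 22 + (-4)·(-120) = 502.

502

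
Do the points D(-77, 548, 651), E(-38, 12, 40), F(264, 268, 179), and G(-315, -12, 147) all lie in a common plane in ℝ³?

With D as base: DE = (39, -536, -611), DF = (341, -280, -472), DG = (-238, -560, -504).
DF × DG = (-123200, 284200, -257600).
DE · (DF × DG) = 257600.
Since 257600 ≠ 0, the four points are not coplanar.

No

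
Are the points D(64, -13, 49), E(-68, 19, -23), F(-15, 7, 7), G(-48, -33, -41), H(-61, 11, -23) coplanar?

No

The plane through D, E, F has normal n = DE × DF = (96, 144, -112) and equation n·P = -1216.
Checking the remaining points: n·G = -4768, n·H = -1696.
Since n·G = -4768 ≠ -1216, G is off the plane and the points are not all coplanar.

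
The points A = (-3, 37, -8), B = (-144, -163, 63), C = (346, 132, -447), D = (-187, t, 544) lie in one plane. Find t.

474

Normal to plane ABC: n = (81055, -37120, 56405); plane equation n·P = -2067845.
Requiring n·D = -2067845: (-37120)t + (15527035) = -2067845.
So t = 474.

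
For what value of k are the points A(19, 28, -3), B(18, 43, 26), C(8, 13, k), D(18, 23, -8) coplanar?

10

The points are coplanar iff AB · (AC × AD) = 0.
Expanding, this is linear in k: (-20)k + (200) = 0.
So k = 10.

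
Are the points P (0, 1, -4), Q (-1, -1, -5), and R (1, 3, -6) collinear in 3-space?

PQ = (-1, -2, -1), PR = (1, 2, -2).
PQ × PR = (6, -3, 0).
The cross product is nonzero, so the points do not lie on one line.

No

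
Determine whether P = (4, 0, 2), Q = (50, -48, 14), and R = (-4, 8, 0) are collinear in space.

No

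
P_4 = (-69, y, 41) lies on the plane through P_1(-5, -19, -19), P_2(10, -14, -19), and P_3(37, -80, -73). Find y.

43

Coplanarity requires P_1P_2 · (P_1P_3 × P_1P_4) = 0.
P_1P_2 = (15, 5, 0), P_1P_3 = (42, -61, -54); the triple product is linear in y with coefficient 810 and constant term -34830.
Setting it to zero: y = 43.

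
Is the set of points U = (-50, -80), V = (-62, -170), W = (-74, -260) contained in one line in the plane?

UV = (-12, -90), UW = (-24, -180).
det[UV; UW] = (-12)(-180) − (-90)(-24) = 0.
The determinant is zero, so the points are collinear.

Yes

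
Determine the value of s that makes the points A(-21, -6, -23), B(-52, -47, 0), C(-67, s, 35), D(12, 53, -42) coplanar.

0

The points are coplanar iff AB · (AC × AD) = 0.
Expanding, this is linear in s: (-170)s + (0) = 0.
So s = 0.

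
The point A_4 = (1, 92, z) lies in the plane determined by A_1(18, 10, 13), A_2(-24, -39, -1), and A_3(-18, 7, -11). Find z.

-24

The plane through A_1, A_2, A_3 has equation 1134x − 504y − 1638z = -5922.
Substituting A_4: (-1638)z + (-45234) = -5922, so z = -24.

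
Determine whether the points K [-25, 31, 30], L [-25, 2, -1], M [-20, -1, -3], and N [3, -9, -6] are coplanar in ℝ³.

Yes

The four points are coplanar iff the 3×3 determinant with rows KL, KM, KN is zero.
Rows: (0, -29, -31), (5, -32, -33), (28, -40, -36).
Expanding along the first row: (0)(-168) − (-29)(744) + (-31)(696) = 0.
Zero determinant ⇒ coplanar.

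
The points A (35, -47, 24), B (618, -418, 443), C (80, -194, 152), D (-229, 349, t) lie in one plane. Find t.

-350

Coplanarity ⇔ det[AB; AC; AD] = 0.
Expanding, this is linear in t: (-69006)t + (-24152100) = 0.
So t = -350.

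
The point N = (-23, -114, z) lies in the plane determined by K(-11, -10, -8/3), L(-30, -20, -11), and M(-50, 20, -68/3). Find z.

-7/3

Coplanarity requires KL · (KM × KN) = 0.
KL = (-19, -10, -25/3), KM = (-39, 30, -20); the triple product is linear in z with coefficient -960 and constant term -2240.
Setting it to zero: z = -7/3.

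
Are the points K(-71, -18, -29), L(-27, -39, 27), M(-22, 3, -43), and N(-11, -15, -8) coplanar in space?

No

With K as base: KL = (44, -21, 56), KM = (49, 21, -14), KN = (60, 3, 21).
KM × KN = (483, -1869, -1113).
KL · (KM × KN) = -1827.
Since -1827 ≠ 0, the four points are not coplanar.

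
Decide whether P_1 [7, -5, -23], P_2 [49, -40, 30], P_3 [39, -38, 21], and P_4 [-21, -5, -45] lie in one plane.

Yes

A normal to the plane through P_1, P_2, P_3 is n = P_1P_2 × P_1P_3 = (209, -152, -266).
The plane has equation n·P = 8341. For P_4: n·P_4 = 8341.
Equal, so P_4 lies in the plane and all four are coplanar.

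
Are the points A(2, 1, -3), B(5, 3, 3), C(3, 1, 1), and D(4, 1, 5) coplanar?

A normal to the plane through A, B, C is n = AB × AC = (8, -6, -2).
The plane has equation n·P = 16. For D: n·D = 16.
Equal, so D lies in the plane and all four are coplanar.

Yes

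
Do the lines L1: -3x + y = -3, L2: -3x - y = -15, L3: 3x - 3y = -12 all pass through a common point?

No

Lines aᵢx + bᵢy = cᵢ with pairwise distinct directions are concurrent exactly when det[aᵢ bᵢ cᵢ] = 0.
Here the determinant is -18.
Nonzero, so no common point exists.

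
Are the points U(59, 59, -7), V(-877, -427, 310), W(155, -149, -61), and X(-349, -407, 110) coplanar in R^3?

Yes

A normal to the plane through U, V, W is n = UV × UW = (92180, -20112, 241344).
The plane has equation n·P = 2562604. For X: n·X = 2562604.
Equal, so X lies in the plane and all four are coplanar.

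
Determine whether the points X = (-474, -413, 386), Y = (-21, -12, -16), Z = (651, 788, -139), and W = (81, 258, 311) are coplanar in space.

No

A normal to the plane through X, Y, Z is n = XY × XZ = (272277, -214425, 92928).
The plane has equation n·P = -4631565. For W: n·W = -4366605.
-4366605 ≠ -4631565, so W is off the plane.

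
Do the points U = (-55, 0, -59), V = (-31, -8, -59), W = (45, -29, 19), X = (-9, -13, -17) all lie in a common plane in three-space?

Yes

The four points are coplanar iff the 3×3 determinant with rows UV, UW, UX is zero.
Rows: (24, -8, 0), (100, -29, 78), (46, -13, 42).
Expanding along the first row: (24)(-204) − (-8)(612) + (0)(34) = 0.
Zero determinant ⇒ coplanar.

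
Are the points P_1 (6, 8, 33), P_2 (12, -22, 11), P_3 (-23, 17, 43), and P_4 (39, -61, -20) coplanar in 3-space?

With P_1 as base: P_1P_2 = (6, -30, -22), P_1P_3 = (-29, 9, 10), P_1P_4 = (33, -69, -53).
P_1P_3 × P_1P_4 = (213, -1207, 1704).
P_1P_2 · (P_1P_3 × P_1P_4) = 0.
The scalar triple product vanishes, so the four points are coplanar.

Yes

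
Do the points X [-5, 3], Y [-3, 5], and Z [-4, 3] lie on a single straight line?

No

XY = (2, 2), XZ = (1, 0).
det[XY; XZ] = (2)(0) − (2)(1) = -2.
The determinant is nonzero, so they are not collinear.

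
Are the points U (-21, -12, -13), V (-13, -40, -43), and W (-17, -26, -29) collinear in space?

No

UV = (8, -28, -30), UW = (4, -14, -16).
UV × UW = (28, 8, 0).
The cross product is nonzero, so the points do not lie on one line.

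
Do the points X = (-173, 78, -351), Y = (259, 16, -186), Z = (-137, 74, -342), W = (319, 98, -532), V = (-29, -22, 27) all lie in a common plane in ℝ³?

The plane through X, Y, Z has normal n = XY × XZ = (102, 2052, 504) and equation n·P = -34494.
Checking the remaining points: n·W = -34494, n·V = -34494.
All equal -34494, so all 5 points lie in one plane.

Yes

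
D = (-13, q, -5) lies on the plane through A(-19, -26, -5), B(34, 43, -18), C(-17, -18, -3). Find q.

-15

The plane through A, B, C has equation 242x − 132y + 286z = -2596.
Substituting D: (-132)q + (-4576) = -2596, so q = -15.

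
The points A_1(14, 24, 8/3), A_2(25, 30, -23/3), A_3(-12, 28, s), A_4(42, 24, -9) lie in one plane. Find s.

Coplanarity ⇔ det[A_1A_2; A_1A_3; A_1A_4] = 0.
Expanding, this is linear in s: (168)s + (-1624) = 0.
So s = 29/3.

29/3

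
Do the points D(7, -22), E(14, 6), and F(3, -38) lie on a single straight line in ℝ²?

Yes

DE = (7, 28), DF = (-4, -16).
det[DE; DF] = (7)(-16) − (28)(-4) = 0.
The determinant is zero, so the points are collinear.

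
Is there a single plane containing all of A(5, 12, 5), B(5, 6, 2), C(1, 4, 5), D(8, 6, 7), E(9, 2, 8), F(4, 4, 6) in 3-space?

No

The plane through A, B, C has normal n = AB × AC = (-24, 12, -24) and equation n·P = -96.
Checking the remaining points: n·D = -288, n·E = -384, n·F = -192.
Since n·D = -288 ≠ -96, D is off the plane and the points are not all coplanar.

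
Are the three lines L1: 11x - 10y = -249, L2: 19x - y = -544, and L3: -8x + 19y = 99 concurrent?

Yes

Intersecting L1 and L2: solving the 2×2 system gives (x, y) = (-29, -7).
Substitute into L3: (-8)(-29) + (19)(-7) = 99.
This equals 99, so (-29, -7) lies on all three lines and they are concurrent.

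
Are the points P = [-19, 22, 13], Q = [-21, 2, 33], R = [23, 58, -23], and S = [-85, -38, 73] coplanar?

Yes

The four points are coplanar iff the 3×3 determinant with rows PQ, PR, PS is zero.
Rows: (-2, -20, 20), (42, 36, -36), (-66, -60, 60).
Expanding along the first row: (-2)(0) − (-20)(144) + (20)(-144) = 0.
Zero determinant ⇒ coplanar.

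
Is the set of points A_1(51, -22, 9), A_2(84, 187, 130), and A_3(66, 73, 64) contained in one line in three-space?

Yes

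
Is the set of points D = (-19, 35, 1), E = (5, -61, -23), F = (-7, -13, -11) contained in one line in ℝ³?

DE = (24, -96, -24), DF = (12, -48, -12).
DE × DF = (0, 0, 0).
The cross product vanishes, so the three points are collinear.

Yes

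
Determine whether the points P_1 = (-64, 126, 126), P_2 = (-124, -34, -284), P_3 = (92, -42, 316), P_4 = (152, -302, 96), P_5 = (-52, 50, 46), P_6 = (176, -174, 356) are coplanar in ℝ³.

The plane through P_1, P_2, P_3 has normal n = P_1P_2 × P_1P_3 = (-99280, -52560, 35040) and equation n·P = 4146400.
Checking the remaining points: n·P_4 = 4146400, n·P_5 = 4146400, n·P_6 = 4146400.
All equal 4146400, so all 6 points lie in one plane.

Yes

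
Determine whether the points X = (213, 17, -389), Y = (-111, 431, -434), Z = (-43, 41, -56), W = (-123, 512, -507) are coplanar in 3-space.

No

A normal to the plane through X, Y, Z is n = XY × XZ = (138942, 119412, 98208).
The plane has equation n·P = -6578262. For W: n·W = -5742378.
-5742378 ≠ -6578262, so W is off the plane.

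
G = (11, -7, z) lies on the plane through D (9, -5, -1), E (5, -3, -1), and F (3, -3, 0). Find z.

The plane through D, E, F has equation 2x + 4y + 4z = -6.
Substituting G: (4)z + (-6) = -6, so z = 0.

0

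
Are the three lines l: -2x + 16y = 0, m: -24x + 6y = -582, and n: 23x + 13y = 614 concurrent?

No

The three lines meet at one point iff the augmented coefficient matrix [aᵢ bᵢ cᵢ] has rank < 3, i.e. its determinant vanishes.
Here the determinant is -900.
Nonzero, so no common point exists.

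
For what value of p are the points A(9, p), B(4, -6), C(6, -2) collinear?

4

Collinearity: (A − B) must be parallel to (C − B) = (2, 4).
Cross-multiplying the components: (p − (-6))·(2) = (5)·(4).
Solving gives p = 4.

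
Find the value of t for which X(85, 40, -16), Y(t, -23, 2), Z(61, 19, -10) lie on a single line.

Collinearity requires XY × XZ = 0; each component is linear in t.
The y-component gives (-6)t + (78) = 0, so t = 13.
The remaining components then also vanish.

13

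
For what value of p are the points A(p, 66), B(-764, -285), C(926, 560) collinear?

-62

The three points are collinear iff det[AB; AC] = 0.
This determinant is linear in p: (-845)p + (-52390) = 0, so p = -62.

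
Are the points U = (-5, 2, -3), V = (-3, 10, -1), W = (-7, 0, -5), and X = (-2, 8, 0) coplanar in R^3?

Yes

The four points are coplanar iff the 3×3 determinant with rows UV, UW, UX is zero.
Rows: (2, 8, 2), (-2, -2, -2), (3, 6, 3).
Expanding along the first row: (2)(6) − (8)(0) + (2)(-6) = 0.
Zero determinant ⇒ coplanar.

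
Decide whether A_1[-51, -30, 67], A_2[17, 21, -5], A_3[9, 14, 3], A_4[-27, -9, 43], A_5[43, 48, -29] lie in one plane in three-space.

The plane through A_1, A_2, A_3 has normal n = A_1A_2 × A_1A_3 = (-96, 32, -68) and equation n·P = -620.
Checking the remaining points: n·A_4 = -620, n·A_5 = -620.
All equal -620, so all 5 points lie in one plane.

Yes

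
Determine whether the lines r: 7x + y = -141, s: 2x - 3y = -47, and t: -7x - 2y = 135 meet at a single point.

Lines aᵢx + bᵢy = cᵢ with pairwise distinct directions are concurrent exactly when det[aᵢ bᵢ cᵢ] = 0.
Here the determinant is 91.
Nonzero, so no common point exists.

No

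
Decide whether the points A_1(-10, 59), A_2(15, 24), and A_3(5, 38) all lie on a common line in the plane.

A_1A_2 = (25, -35), A_1A_3 = (15, -21).
Checking proportionality: A_1A_3 = 3/5·A_1A_2, so the vectors are parallel and the points are collinear.

Yes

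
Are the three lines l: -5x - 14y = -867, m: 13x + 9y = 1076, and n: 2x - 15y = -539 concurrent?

Lines aᵢx + bᵢy = cᵢ with pairwise distinct directions are concurrent exactly when det[aᵢ bᵢ cᵢ] = 0.
Here the determinant is 0.
It vanishes, so the lines are concurrent at (53, 43).

Yes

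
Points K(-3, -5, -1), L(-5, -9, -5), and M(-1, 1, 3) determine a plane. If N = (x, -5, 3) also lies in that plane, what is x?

The plane through K, L, M has equation 8x − 4z = -20.
Substituting N: (8)x + (-12) = -20, so x = -1.

-1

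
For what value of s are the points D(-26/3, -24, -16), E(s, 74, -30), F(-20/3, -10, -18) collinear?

Collinearity requires DE × DF = 0; each component is linear in s.
The y-component gives (2)s + (-32/3) = 0, so s = 16/3.
The remaining components then also vanish.

16/3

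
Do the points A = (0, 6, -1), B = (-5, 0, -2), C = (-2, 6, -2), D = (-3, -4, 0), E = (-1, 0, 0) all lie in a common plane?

Yes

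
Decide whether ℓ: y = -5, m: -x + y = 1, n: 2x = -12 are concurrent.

Yes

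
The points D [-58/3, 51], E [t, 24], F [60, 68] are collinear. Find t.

Collinearity: (E − D) must be parallel to (F − D) = (238/3, 17).
Cross-multiplying the components: (t − (-58/3))·(17) = (-27)·(238/3).
Solving gives t = -436/3.

-436/3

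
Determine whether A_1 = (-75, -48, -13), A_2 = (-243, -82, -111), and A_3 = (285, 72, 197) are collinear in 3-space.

No

A_1A_2 = (-168, -34, -98), A_1A_3 = (360, 120, 210).
Comparing components 2 and 3: (-34)(210) − (-98)(120) = 4620 ≠ 0, so A_1A_2 and A_1A_3 are not parallel and the points are not collinear.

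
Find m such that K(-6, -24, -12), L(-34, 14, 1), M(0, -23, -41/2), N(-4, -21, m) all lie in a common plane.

Normal to plane KLM: n = (-336, -160, -256); plane equation n·P = 8928.
Requiring n·N = 8928: (-256)m + (4704) = 8928.
So m = -33/2.

-33/2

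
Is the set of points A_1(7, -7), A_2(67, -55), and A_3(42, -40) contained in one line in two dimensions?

A_1A_2 = (60, -48), A_1A_3 = (35, -33).
Twice the signed area of △A_1A_2A_3 is (60)(-33) − (-48)(35) = -300.
The area is nonzero, so the three points are not collinear.

No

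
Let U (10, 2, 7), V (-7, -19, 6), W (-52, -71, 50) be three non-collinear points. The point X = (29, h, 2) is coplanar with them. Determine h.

25

Coplanarity requires UV · (UW × UX) = 0.
UV = (-17, -21, -1), UW = (-62, -73, 43); the triple product is linear in h with coefficient 793 and constant term -19825.
Setting it to zero: h = 25.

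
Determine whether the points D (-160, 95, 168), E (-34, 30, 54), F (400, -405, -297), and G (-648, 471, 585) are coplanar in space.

Yes

The four points are coplanar iff the 3×3 determinant with rows DE, DF, DG is zero.
Rows: (126, -65, -114), (560, -500, -465), (-488, 376, 417).
Expanding along the first row: (126)(-33660) − (-65)(6600) + (-114)(-33440) = 0.
Zero determinant ⇒ coplanar.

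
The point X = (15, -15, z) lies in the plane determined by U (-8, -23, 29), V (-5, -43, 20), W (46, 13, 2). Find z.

Coplanarity requires UV · (UW × UX) = 0.
UV = (3, -20, -9), UW = (54, 36, -27); the triple product is linear in z with coefficient 1188 and constant term -17820.
Setting it to zero: z = 15.

15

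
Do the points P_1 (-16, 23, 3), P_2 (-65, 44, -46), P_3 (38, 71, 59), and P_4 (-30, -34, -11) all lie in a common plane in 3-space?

With P_1 as base: P_1P_2 = (-49, 21, -49), P_1P_3 = (54, 48, 56), P_1P_4 = (-14, -57, -14).
P_1P_3 × P_1P_4 = (2520, -28, -2406).
P_1P_2 · (P_1P_3 × P_1P_4) = -6174.
Since -6174 ≠ 0, the four points are not coplanar.

No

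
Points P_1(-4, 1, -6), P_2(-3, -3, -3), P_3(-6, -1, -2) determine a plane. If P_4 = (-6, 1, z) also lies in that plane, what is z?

A normal to the plane is n = P_1P_2 × P_1P_3 = (-10, -10, -10).
P_4 lies in the plane iff n · P_1P_4 = 0.
This gives (-10)z + (-40) = 0, so z = -4.

-4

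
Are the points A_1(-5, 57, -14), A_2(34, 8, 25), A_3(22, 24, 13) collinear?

A_1A_2 = (39, -49, 39), A_1A_3 = (27, -33, 27).
A_1A_2 × A_1A_3 = (-36, 0, 36).
The cross product is nonzero, so the points do not lie on one line.

No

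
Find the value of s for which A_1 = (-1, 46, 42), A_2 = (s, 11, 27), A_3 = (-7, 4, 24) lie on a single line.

-6

Collinearity requires A_1A_2 × A_1A_3 = 0; each component is linear in s.
The y-component gives (18)s + (108) = 0, so s = -6.
The remaining components then also vanish.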